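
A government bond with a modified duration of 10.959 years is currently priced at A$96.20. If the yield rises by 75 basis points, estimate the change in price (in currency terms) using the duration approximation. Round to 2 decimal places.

-A$7.91

Duration approximation: ΔP/P ≈ -D_mod · Δy = -10.959 × (+0.0075) = -0.0821925.
ΔP ≈ 96.20 × (-0.0821925) = -7.9069185.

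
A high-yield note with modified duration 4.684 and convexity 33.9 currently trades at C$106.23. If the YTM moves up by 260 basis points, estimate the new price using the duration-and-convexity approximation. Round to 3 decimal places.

Duration effect: -D_mod·Δy = -4.684 × (+0.026) = -0.121784
Convexity effect: ½·C·(Δy)² = 0.5 × 33.9 × (0.026)² = +0.0114582
ΔP/P ≈ -0.121784 + 0.0114582 = -0.1103258
New price ≈ 106.23 × (1 - 0.1103258) = 94.510090266.

C$94.510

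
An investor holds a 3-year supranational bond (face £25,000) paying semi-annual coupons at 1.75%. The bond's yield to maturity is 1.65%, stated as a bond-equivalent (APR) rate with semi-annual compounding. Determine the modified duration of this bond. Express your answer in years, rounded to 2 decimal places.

Periodic yield y = 0.00825. First find Macaulay duration:
  t   CF        PV=CF/(1+0.00825)^t    t·PV
  1       218.75       216.9601       216.9601
  2       218.75       215.1848       430.3696
  3       218.75       213.4241       640.2722
  4       218.75       211.6777       846.7109
  5       218.75       209.9457     1,049.7283
  6    25,218.75    24,005.6888   144,034.1330
  Σ                 25,072.8811   147,218.1740
P = 25,072.8811; Macaulay duration = 147,218.1740 / 25,072.8811 = 5.87161 half-year periods = 2.93580 years.
Modified duration = D_Mac / (1 + y) = 2.93580 / 1.00825 = 2.91178 years.

2.91 years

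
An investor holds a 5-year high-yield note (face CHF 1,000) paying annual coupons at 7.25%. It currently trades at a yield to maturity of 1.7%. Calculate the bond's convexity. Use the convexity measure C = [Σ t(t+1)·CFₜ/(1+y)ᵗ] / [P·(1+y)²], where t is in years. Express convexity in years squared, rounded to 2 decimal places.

With y = 0.017:
  t   CF        PV=CF/(1+0.017)^t    t·PV        t(t+1)·PV
  1        72.50        71.2881        71.2881         142.5762
  2        72.50        70.0965       140.1929         420.5788
  3        72.50        68.9247       206.7742         827.0969
  4        72.50        67.7726       271.0904       1,355.4521
  5     1,072.50       985.8084     4,929.0422      29,574.2535
  Σ                  1,263.8904     5,618.3879      32,319.9575
P = 1,263.8904.
Convexity = Σ t(t+1)·PV / [P·(1+y)²] = 32,319.9575 / (1,263.8904 × 1.034289) = 24.72404.

24.72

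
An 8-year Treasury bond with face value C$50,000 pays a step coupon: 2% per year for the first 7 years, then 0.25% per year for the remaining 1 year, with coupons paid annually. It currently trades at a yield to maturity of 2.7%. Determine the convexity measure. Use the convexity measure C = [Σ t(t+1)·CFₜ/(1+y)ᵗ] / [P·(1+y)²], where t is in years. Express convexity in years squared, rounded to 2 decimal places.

With y = 0.027:
  t   CF        PV=CF/(1+0.027)^t    t·PV        t(t+1)·PV
  1     1,000.00       973.7098       973.7098       1,947.4197
  2     1,000.00       948.1108     1,896.2217       5,688.6651
  3     1,000.00       923.1849     2,769.5546      11,078.2182
  4     1,000.00       898.9142     3,595.6567      17,978.2834
  5     1,000.00       875.2816     4,376.4078      26,258.4470
  6     1,000.00       852.2703     5,113.6216      35,795.3513
  7     1,000.00       829.8639     5,809.0476      46,472.3808
  8    50,125.00    40,503.3399   324,026.7194   2,916,240.4748
  Σ                 46,804.6754   348,560.9392   3,061,459.2401
P = 46,804.6754.
Convexity = Σ t(t+1)·PV / [P·(1+y)²] = 3,061,459.2401 / (46,804.6754 × 1.054729) = 62.01523.

62.02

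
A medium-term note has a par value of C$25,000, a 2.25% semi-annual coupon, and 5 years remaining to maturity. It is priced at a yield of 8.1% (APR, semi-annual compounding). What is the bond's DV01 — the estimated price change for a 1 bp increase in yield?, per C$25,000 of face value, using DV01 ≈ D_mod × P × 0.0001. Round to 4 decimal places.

Periodic yield y = 0.0405.
  t   CF        PV=CF/(1+0.0405)^t    t·PV
  1       281.25       270.3027       270.3027
  2       281.25       259.7816       519.5632
  3       281.25       249.6700       749.0099
  4       281.25       239.9519       959.8076
  5       281.25       230.6121     1,153.0605
  6       281.25       221.6359     1,329.8151
  7       281.25       213.0090     1,491.0630
  8       281.25       204.7179     1,637.7433
  9       281.25       196.7496     1,770.7460
  10   25,281.25    16,997.2123   169,972.1226
  Σ                 19,083.6429   179,853.2340
P = 19,083.6429; D_Mac = 9.42447 half-year periods = 4.71224 yrs; D_mod = 4.52882 yrs.
DV01 ≈ 4.52882 × 19,083.6429 × 0.0001 = 8.642635.

C$8.6426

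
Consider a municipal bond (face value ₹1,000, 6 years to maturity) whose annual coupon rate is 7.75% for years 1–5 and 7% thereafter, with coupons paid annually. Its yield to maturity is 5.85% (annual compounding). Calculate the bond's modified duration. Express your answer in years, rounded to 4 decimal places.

4.7826 years

Periodic yield y = 0.0585. First find Macaulay duration:
  t   CF        PV=CF/(1+0.0585)^t    t·PV
  1        77.50        73.2168        73.2168
  2        77.50        69.1704       138.3407
  3        77.50        65.3475       196.0426
  4        77.50        61.7360       246.9439
  5        77.50        58.3240       291.6201
  6     1,070.00       760.7441     4,564.4647
  Σ                  1,088.5388     5,510.6287
P = 1,088.5388; Macaulay duration = 5,510.6287 / 1,088.5388 = 5.06241 years.
Modified duration = D_Mac / (1 + y) = 5.06241 / 1.0585 = 4.78263 years.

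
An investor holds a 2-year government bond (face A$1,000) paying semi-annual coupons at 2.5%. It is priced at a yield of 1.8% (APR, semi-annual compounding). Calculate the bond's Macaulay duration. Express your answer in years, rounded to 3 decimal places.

1.964 years

Periodic yield y = 0.009. Discount each cash flow and weight by its period:
  t   CF        PV=CF/(1+0.009)^t    t·PV
  1        12.50        12.3885        12.3885
  2        12.50        12.2780        24.5560
  3        12.50        12.1685        36.5055
  4     1,012.50       976.8556     3,907.4224
  Σ                  1,013.6906     3,980.8723
Price P = Σ PV = 1,013.6906.
Macaulay duration = Σ(t·PV) / P = 3,980.8723 / 1,013.6906 = 3.92711 half-year periods.
In years: 3.92711 / 2 = 1.96355 years.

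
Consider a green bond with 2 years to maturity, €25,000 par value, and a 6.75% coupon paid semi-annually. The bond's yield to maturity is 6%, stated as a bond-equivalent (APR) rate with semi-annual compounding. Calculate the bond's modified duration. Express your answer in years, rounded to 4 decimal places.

1.8494 years

Periodic yield y = 0.03. First find Macaulay duration:
  t   CF        PV=CF/(1+0.03)^t    t·PV
  1       843.75       819.1748       819.1748
  2       843.75       795.3153     1,590.6306
  3       843.75       772.1508     2,316.4523
  4    25,843.75    22,961.8371    91,847.3486
  Σ                 25,348.4780    96,573.6063
P = 25,348.4780; Macaulay duration = 96,573.6063 / 25,348.4780 = 3.80984 half-year periods = 1.90492 years.
Modified duration = D_Mac / (1 + y) = 1.90492 / 1.03 = 1.84944 years.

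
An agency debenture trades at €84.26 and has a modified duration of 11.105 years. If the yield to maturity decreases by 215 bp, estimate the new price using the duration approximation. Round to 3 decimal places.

Duration approximation: ΔP/P ≈ -D_mod · Δy = -11.105 × (-0.0215) = +0.2387575.
New price ≈ 84.26 × (1 + 0.2387575) = 104.37770695.

€104.378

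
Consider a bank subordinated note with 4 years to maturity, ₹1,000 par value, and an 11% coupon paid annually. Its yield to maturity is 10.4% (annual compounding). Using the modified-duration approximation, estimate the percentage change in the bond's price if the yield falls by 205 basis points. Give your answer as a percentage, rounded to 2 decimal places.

+6.40%

Periodic yield y = 0.104. Modified duration first:
  t   CF        PV=CF/(1+0.104)^t    t·PV
  1       110.00        99.6377        99.6377
  2       110.00        90.2515       180.5030
  3       110.00        81.7496       245.2487
  4     1,110.00       747.2169     2,988.8676
  Σ                  1,018.8557     3,514.2570
P = 1,018.8557; D_Mac = 3.44922 yrs; D_mod = 3.44922/(1+0.104) = 3.12429 yrs.
ΔP/P ≈ -D_mod · Δy = -3.12429 × (-0.0205) = +0.064048 = +6.4048%.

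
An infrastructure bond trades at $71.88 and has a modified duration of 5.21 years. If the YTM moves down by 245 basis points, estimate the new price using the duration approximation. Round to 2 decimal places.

$81.06

Duration approximation: ΔP/P ≈ -D_mod · Δy = -5.21 × (-0.0245) = +0.127645.
New price ≈ 71.88 × (1 + 0.127645) = 81.0551226.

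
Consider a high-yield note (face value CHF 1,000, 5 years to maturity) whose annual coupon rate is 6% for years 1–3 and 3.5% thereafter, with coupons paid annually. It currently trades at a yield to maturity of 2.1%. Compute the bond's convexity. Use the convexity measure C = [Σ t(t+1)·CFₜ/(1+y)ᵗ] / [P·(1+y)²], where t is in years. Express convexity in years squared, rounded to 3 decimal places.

25.099

With y = 0.021:
  t   CF        PV=CF/(1+0.021)^t    t·PV        t(t+1)·PV
  1        60.00        58.7659        58.7659         117.5318
  2        60.00        57.5572       115.1144         345.3433
  3        60.00        56.3734       169.1201         676.4805
  4        35.00        32.2081       128.8324         644.1620
  5     1,035.00       932.8496     4,664.2481      27,985.4886
  Σ                  1,137.7542     5,136.0810      29,769.0062
P = 1,137.7542.
Convexity = Σ t(t+1)·PV / [P·(1+y)²] = 29,769.0062 / (1,137.7542 × 1.042441) = 25.09946.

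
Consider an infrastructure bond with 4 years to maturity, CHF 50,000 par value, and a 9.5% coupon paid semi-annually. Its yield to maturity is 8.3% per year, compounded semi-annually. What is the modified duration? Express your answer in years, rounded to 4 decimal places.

3.2959 years

Periodic yield y = 0.0415. First find Macaulay duration:
  t   CF        PV=CF/(1+0.0415)^t    t·PV
  1     2,375.00     2,280.3649     2,280.3649
  2     2,375.00     2,189.5006     4,379.0012
  3     2,375.00     2,102.2569     6,306.7708
  4     2,375.00     2,018.4896     8,073.9584
  5     2,375.00     1,938.0601     9,690.3005
  6     2,375.00     1,860.8354    11,165.0126
  7     2,375.00     1,786.6879    12,506.8152
  8    52,375.00    37,831.1760   302,649.4080
  Σ                 52,007.3714   357,051.6316
P = 52,007.3714; Macaulay duration = 357,051.6316 / 52,007.3714 = 6.86540 half-year periods = 3.43270 years.
Modified duration = D_Mac / (1 + y) = 3.43270 / 1.0415 = 3.29592 years.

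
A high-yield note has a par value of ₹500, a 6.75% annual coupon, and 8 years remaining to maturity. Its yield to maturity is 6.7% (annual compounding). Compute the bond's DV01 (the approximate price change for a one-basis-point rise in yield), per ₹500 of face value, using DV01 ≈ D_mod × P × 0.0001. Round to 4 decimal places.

₹0.3027

Periodic yield y = 0.067.
  t   CF        PV=CF/(1+0.067)^t    t·PV
  1        33.75        31.6307        31.6307
  2        33.75        29.6446        59.2891
  3        33.75        27.7831        83.3493
  4        33.75        26.0385       104.1540
  5        33.75        24.4035       122.0174
  6        33.75        22.8711       137.2267
  7        33.75        21.4350       150.0448
  8       533.75       317.7039     2,541.6311
  Σ                    501.5103     3,229.3431
P = 501.5103; D_Mac = 6.43924 yrs; D_mod = 6.03490 yrs.
DV01 ≈ 6.03490 × 501.5103 × 0.0001 = 0.302656.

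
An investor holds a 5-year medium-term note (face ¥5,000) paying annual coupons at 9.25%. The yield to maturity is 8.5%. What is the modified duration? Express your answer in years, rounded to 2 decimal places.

3.90 years

Periodic yield y = 0.085. First find Macaulay duration:
  t   CF        PV=CF/(1+0.085)^t    t·PV
  1       462.50       426.2673       426.2673
  2       462.50       392.8731       785.7461
  3       462.50       362.0950     1,086.2850
  4       462.50       333.7281     1,334.9124
  5     5,462.50     3,632.8106    18,164.0531
  Σ                  5,147.7741    21,797.2640
P = 5,147.7741; Macaulay duration = 21,797.2640 / 5,147.7741 = 4.23431 years.
Modified duration = D_Mac / (1 + y) = 4.23431 / 1.085 = 3.90259 years.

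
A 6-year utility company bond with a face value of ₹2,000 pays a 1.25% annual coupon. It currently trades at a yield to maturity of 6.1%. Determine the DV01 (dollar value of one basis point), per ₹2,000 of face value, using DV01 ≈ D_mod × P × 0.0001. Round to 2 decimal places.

Periodic yield y = 0.061.
  t   CF        PV=CF/(1+0.061)^t    t·PV
  1        25.00        23.5627        23.5627
  2        25.00        22.2080        44.4160
  3        25.00        20.9312        62.7936
  4        25.00        19.7278        78.9112
  5        25.00        18.5936        92.9679
  6     2,025.00     1,419.4913     8,516.9476
  Σ                  1,524.5145     8,819.5989
P = 1,524.5145; D_Mac = 5.78519 yrs; D_mod = 5.45258 yrs.
DV01 ≈ 5.45258 × 1,524.5145 × 0.0001 = 0.831253.

₹0.83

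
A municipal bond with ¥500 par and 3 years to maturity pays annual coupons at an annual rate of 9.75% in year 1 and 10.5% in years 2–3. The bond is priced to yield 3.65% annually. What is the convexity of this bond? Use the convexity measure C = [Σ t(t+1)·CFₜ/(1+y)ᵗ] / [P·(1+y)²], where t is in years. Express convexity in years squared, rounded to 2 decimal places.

9.97

With y = 0.0365:
  t   CF        PV=CF/(1+0.0365)^t    t·PV        t(t+1)·PV
  1        48.75        47.0333        47.0333          94.0666
  2        52.50        48.8676        97.7351         293.2054
  3       552.50       496.1630     1,488.4890       5,953.9558
  Σ                    592.0638     1,633.2574       6,341.2278
P = 592.0638.
Convexity = Σ t(t+1)·PV / [P·(1+y)²] = 6,341.2278 / (592.0638 × 1.074332) = 9.96934.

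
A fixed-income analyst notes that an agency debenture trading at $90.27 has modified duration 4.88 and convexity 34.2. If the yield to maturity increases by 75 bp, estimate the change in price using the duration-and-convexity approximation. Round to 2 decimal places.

-$3.22

Duration effect: -D_mod·Δy = -4.88 × (+0.0075) = -0.036600
Convexity effect: ½·C·(Δy)² = 0.5 × 34.2 × (0.0075)² = +0.000961875
ΔP/P ≈ -0.036600 + 0.000961875 = -0.035638125
ΔP ≈ 90.27 × (-0.035638125) = -3.21705354375.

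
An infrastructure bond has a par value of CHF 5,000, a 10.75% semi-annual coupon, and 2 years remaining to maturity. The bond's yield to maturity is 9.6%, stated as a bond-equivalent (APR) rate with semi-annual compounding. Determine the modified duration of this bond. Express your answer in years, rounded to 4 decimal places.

1.7689 years

Periodic yield y = 0.048. First find Macaulay duration:
  t   CF        PV=CF/(1+0.048)^t    t·PV
  1       268.75       256.4408       256.4408
  2       268.75       244.6955       489.3909
  3       268.75       233.4880       700.4641
  4     5,268.75     4,367.7972    17,471.1886
  Σ                  5,102.4215    18,917.4845
P = 5,102.4215; Macaulay duration = 18,917.4845 / 5,102.4215 = 3.70755 half-year periods = 1.85378 years.
Modified duration = D_Mac / (1 + y) = 1.85378 / 1.048 = 1.76887 years.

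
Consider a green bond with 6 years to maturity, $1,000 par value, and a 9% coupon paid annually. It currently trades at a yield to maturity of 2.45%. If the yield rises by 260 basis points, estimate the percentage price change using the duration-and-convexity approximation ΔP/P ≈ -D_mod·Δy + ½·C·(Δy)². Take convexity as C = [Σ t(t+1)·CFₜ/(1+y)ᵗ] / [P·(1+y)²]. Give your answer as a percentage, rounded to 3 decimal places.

With y = 0.0245:
  t   CF        PV=CF/(1+0.0245)^t    t·PV        t(t+1)·PV
  1        90.00        87.8477        87.8477         175.6955
  2        90.00        85.7469       171.4939         514.4816
  3        90.00        83.6964       251.0891       1,004.3564
  4        90.00        81.6948       326.7794       1,633.8969
  5        90.00        79.7412       398.7059       2,392.2356
  6     1,090.00       942.6592     5,655.9553      39,591.6874
  Σ                  1,361.3863     6,891.8714      45,312.3534
P = 1,361.3863; D_Mac = 5.06239 yrs; D_mod = 4.94133 yrs; C = 31.71110.
Duration effect: -4.94133 × (+0.026) = -0.128475
Convexity effect: 0.5 × 31.71110 × (0.026)² = +0.0107184
ΔP/P ≈ -0.128475 + 0.0107184 = -0.117756 = -11.7756%.

-11.776%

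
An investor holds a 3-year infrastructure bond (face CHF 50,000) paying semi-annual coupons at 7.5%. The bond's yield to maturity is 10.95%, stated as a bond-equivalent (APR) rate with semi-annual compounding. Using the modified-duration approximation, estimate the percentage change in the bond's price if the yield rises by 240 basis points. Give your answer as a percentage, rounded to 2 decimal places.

Periodic yield y = 0.05475. Modified duration first:
  t   CF        PV=CF/(1+0.05475)^t    t·PV
  1     1,875.00     1,777.6724     1,777.6724
  2     1,875.00     1,685.3970     3,370.7939
  3     1,875.00     1,597.9113     4,793.7339
  4     1,875.00     1,514.9669     6,059.8675
  5     1,875.00     1,436.3279     7,181.6396
  6    51,875.00    37,675.6632   226,053.9789
  Σ                 45,687.9386   249,237.6863
P = 45,687.9386; D_Mac = 5.45522 half-year periods = 2.72761 yrs; D_mod = 2.72761/(1+0.05475) = 2.58602 yrs.
ΔP/P ≈ -D_mod · Δy = -2.58602 × (+0.024) = -0.062065 = -6.2065%.

-6.21%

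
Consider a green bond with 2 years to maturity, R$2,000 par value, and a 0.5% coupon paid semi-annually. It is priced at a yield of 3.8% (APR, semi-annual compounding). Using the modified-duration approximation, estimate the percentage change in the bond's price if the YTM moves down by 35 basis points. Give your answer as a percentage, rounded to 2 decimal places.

+0.68%

Periodic yield y = 0.019. Modified duration first:
  t   CF        PV=CF/(1+0.019)^t    t·PV
  1         5.00         4.9068         4.9068
  2         5.00         4.8153         9.6306
  3         5.00         4.7255        14.1765
  4     2,005.00     1,859.5919     7,438.3675
  Σ                  1,874.0394     7,467.0813
P = 1,874.0394; D_Mac = 3.98448 half-year periods = 1.99224 yrs; D_mod = 1.99224/(1+0.019) = 1.95510 yrs.
ΔP/P ≈ -D_mod · Δy = -1.95510 × (-0.0035) = +0.006843 = +0.6843%.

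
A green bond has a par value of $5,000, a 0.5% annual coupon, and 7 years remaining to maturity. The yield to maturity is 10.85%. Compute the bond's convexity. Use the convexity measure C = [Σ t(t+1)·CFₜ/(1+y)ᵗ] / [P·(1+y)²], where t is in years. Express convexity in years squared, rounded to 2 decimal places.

With y = 0.1085:
  t   CF        PV=CF/(1+0.1085)^t    t·PV        t(t+1)·PV
  1        25.00        22.5530        22.5530          45.1060
  2        25.00        20.3455        40.6910         122.0731
  3        25.00        18.3541        55.0623         220.2491
  4        25.00        16.5576        66.2304         331.1519
  5        25.00        14.9369        74.6847         448.1081
  6        25.00        13.4749        80.8495         565.9462
  7     5,025.00     2,443.3528    17,103.4698     136,827.7580
  Σ                  2,549.5749    17,443.5406     138,560.3923
P = 2,549.5749.
Convexity = Σ t(t+1)·PV / [P·(1+y)²] = 138,560.3923 / (2,549.5749 × 1.228772) = 44.22827.

44.23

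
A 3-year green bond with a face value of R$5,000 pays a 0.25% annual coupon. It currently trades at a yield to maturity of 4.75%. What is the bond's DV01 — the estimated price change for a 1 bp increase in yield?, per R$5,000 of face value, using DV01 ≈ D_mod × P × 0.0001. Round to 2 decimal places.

Periodic yield y = 0.0475.
  t   CF        PV=CF/(1+0.0475)^t    t·PV
  1        12.50        11.9332        11.9332
  2        12.50        11.3921        22.7841
  3     5,012.50     4,361.0623    13,083.1869
  Σ                  4,384.3875    13,117.9042
P = 4,384.3875; D_Mac = 2.99196 yrs; D_mod = 2.85628 yrs.
DV01 ≈ 2.85628 × 4,384.3875 × 0.0001 = 1.252306.

R$1.25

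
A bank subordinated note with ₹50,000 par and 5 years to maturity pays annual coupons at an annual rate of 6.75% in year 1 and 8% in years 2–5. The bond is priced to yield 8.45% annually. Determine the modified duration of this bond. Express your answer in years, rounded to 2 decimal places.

Periodic yield y = 0.0845. First find Macaulay duration:
  t   CF        PV=CF/(1+0.0845)^t    t·PV
  1     3,375.00     3,112.0332     3,112.0332
  2     4,000.00     3,400.9549     6,801.9099
  3     4,000.00     3,135.9658     9,407.8975
  4     4,000.00     2,891.6236    11,566.4945
  5    54,000.00    35,995.3150   179,976.5748
  Σ                 48,535.8926   210,864.9100
P = 48,535.8926; Macaulay duration = 210,864.9100 / 48,535.8926 = 4.34451 years.
Modified duration = D_Mac / (1 + y) = 4.34451 / 1.0845 = 4.00601 years.

4.01 years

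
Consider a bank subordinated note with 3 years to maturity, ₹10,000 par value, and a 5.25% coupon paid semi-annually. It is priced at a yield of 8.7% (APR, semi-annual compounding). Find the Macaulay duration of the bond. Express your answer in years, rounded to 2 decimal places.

Periodic yield y = 0.0435. Discount each cash flow and weight by its period:
  t   CF        PV=CF/(1+0.0435)^t    t·PV
  1       262.50       251.5573       251.5573
  2       262.50       241.0707       482.1414
  3       262.50       231.0213       693.0638
  4       262.50       221.3908       885.5630
  5       262.50       212.1617     1,060.8086
  6    10,262.50     7,948.7429    47,692.4574
  Σ                  9,105.9446    51,065.5914
Price P = Σ PV = 9,105.9446.
Macaulay duration = Σ(t·PV) / P = 51,065.5914 / 9,105.9446 = 5.60794 half-year periods.
In years: 5.60794 / 2 = 2.80397 years.

2.80 years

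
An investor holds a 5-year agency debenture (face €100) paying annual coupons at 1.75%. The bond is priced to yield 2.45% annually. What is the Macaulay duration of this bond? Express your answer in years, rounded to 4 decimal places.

4.8276 years

Periodic yield y = 0.0245. Discount each cash flow and weight by its year:
  t   CF        PV=CF/(1+0.0245)^t    t·PV
  1         1.75         1.7082         1.7082
  2         1.75         1.6673         3.3346
  3         1.75         1.6274         4.8823
  4         1.75         1.5885         6.3540
  5       101.75        90.1518       450.7592
  Σ                     96.7432       467.0383
Price P = Σ PV = 96.7432.
Macaulay duration = Σ(t·PV) / P = 467.0383 / 96.7432 = 4.82761 years.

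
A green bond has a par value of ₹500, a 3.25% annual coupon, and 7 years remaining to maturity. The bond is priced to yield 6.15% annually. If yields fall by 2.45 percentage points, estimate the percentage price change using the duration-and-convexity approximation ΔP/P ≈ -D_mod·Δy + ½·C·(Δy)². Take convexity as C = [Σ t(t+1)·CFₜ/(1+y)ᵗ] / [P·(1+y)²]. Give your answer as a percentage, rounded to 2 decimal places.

With y = 0.0615:
  t   CF        PV=CF/(1+0.0615)^t    t·PV        t(t+1)·PV
  1        16.25        15.3085        15.3085          30.6171
  2        16.25        14.4216        28.8432          86.5296
  3        16.25        13.5861        40.7582         163.0327
  4        16.25        12.7989        51.1957         255.9784
  5        16.25        12.0574        60.2870         361.7218
  6        16.25        11.3588        68.1529         477.0706
  7       516.25       339.9539     2,379.6776      19,037.4205
  Σ                    419.4853     2,644.2230      20,412.3706
P = 419.4853; D_Mac = 6.30349 yrs; D_mod = 5.93829 yrs; C = 43.18538.
Duration effect: -5.93829 × (-0.0245) = +0.145488
Convexity effect: 0.5 × 43.18538 × (-0.0245)² = +0.0129610
ΔP/P ≈ +0.145488 + 0.0129610 = +0.158449 = +15.8449%.

+15.84%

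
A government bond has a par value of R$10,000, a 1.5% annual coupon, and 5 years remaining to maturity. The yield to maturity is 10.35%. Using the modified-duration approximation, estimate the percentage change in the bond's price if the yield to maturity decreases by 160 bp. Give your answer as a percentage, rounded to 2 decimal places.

+6.98%

Periodic yield y = 0.1035. Modified duration first:
  t   CF        PV=CF/(1+0.1035)^t    t·PV
  1       150.00       135.9311       135.9311
  2       150.00       123.1818       246.3636
  3       150.00       111.6283       334.8849
  4       150.00       101.1584       404.6336
  5    10,150.00     6,203.0368    31,015.1838
  Σ                  6,674.9364    32,136.9970
P = 6,674.9364; D_Mac = 4.81458 yrs; D_mod = 4.81458/(1+0.1035) = 4.36301 yrs.
ΔP/P ≈ -D_mod · Δy = -4.36301 × (-0.016) = +0.069808 = +6.9808%.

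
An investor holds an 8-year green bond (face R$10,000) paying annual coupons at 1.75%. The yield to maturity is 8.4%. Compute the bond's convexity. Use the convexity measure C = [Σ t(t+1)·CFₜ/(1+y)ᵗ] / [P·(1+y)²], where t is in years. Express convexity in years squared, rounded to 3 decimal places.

With y = 0.084:
  t   CF        PV=CF/(1+0.084)^t    t·PV        t(t+1)·PV
  1       175.00       161.4391       161.4391         322.8782
  2       175.00       148.9291       297.8581         893.5744
  3       175.00       137.3884       412.1653       1,648.6613
  4       175.00       126.7421       506.9684       2,534.8421
  5       175.00       116.9208       584.6038       3,507.6229
  6       175.00       107.8605       647.1629       4,530.1402
  7       175.00        99.5023       696.5160       5,572.1282
  8    10,175.00     5,337.0363    42,696.2908     384,266.6168
  Σ                  6,235.8186    46,003.0045     403,276.4642
P = 6,235.8186.
Convexity = Σ t(t+1)·PV / [P·(1+y)²] = 403,276.4642 / (6,235.8186 × 1.175056) = 55.03650.

55.037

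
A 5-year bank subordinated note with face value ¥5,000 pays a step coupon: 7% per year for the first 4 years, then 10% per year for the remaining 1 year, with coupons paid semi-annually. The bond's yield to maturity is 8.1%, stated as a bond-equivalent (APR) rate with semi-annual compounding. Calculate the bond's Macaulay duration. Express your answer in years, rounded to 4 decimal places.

4.2945 years

Periodic yield y = 0.0405. Discount each cash flow and weight by its period:
  t   CF        PV=CF/(1+0.0405)^t    t·PV
  1       175.00       168.1884       168.1884
  2       175.00       161.6419       323.2838
  3       175.00       155.3502       466.0506
  4       175.00       149.3034       597.2136
  5       175.00       143.4920       717.4599
  6       175.00       137.9068       827.4405
  7       175.00       132.5389       927.7725
  8       175.00       127.3800     1,019.0403
  9       250.00       174.8885     1,573.9965
  10    5,250.00     3,529.7054    35,297.0539
  Σ                  4,880.3954    41,917.4999
Price P = Σ PV = 4,880.3954.
Macaulay duration = Σ(t·PV) / P = 41,917.4999 / 4,880.3954 = 8.58896 half-year periods.
In years: 8.58896 / 2 = 4.29448 years.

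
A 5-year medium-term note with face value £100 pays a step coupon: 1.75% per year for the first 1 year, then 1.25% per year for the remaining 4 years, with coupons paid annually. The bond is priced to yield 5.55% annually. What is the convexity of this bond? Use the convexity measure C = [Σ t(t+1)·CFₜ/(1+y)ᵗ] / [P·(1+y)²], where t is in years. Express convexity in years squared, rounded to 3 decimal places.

With y = 0.0555:
  t   CF        PV=CF/(1+0.0555)^t    t·PV        t(t+1)·PV
  1         1.75         1.6580         1.6580           3.3160
  2         1.25         1.1220         2.2440           6.7320
  3         1.25         1.0630         3.1890          12.7561
  4         1.25         1.0071         4.0284          20.1422
  5       101.25        77.2865       386.4327       2,318.5961
  Σ                     82.1366       397.5521       2,361.5423
P = 82.1366.
Convexity = Σ t(t+1)·PV / [P·(1+y)²] = 2,361.5423 / (82.1366 × 1.114080) = 25.80729.

25.807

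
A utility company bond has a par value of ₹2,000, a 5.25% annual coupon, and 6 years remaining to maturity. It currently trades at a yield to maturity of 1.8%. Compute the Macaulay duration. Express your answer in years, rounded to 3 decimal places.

Periodic yield y = 0.018. Discount each cash flow and weight by its year:
  t   CF        PV=CF/(1+0.018)^t    t·PV
  1       105.00       103.1434       103.1434
  2       105.00       101.3197       202.6393
  3       105.00        99.5282       298.5845
  4       105.00        97.7683       391.0733
  5       105.00        96.0396       480.1981
  6     2,105.00     1,891.3218    11,347.9309
  Σ                  2,389.1210    12,823.5695
Price P = Σ PV = 2,389.1210.
Macaulay duration = Σ(t·PV) / P = 12,823.5695 / 2,389.1210 = 5.36748 years.

5.367 years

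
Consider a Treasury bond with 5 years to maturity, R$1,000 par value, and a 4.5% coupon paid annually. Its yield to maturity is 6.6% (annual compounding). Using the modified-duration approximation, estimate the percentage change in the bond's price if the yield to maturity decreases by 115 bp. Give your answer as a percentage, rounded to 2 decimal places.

+4.93%

Periodic yield y = 0.066. Modified duration first:
  t   CF        PV=CF/(1+0.066)^t    t·PV
  1        45.00        42.2139        42.2139
  2        45.00        39.6003        79.2005
  3        45.00        37.1485       111.4454
  4        45.00        34.8485       139.3939
  5     1,045.00       759.1547     3,795.7733
  Σ                    912.9658     4,168.0270
P = 912.9658; D_Mac = 4.56537 yrs; D_mod = 4.56537/(1+0.066) = 4.28271 yrs.
ΔP/P ≈ -D_mod · Δy = -4.28271 × (-0.0115) = +0.049251 = +4.9251%.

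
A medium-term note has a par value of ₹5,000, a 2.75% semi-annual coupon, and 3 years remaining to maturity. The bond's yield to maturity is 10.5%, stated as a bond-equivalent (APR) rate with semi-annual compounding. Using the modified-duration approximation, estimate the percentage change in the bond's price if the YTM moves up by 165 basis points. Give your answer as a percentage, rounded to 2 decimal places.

Periodic yield y = 0.0525. Modified duration first:
  t   CF        PV=CF/(1+0.0525)^t    t·PV
  1        68.75        65.3207        65.3207
  2        68.75        62.0624       124.1248
  3        68.75        58.9666       176.8999
  4        68.75        56.0253       224.1012
  5        68.75        53.2307       266.1535
  6     5,068.75     3,728.7927    22,372.7564
  Σ                  4,024.3984    23,229.3566
P = 4,024.3984; D_Mac = 5.77213 half-year periods = 2.88607 yrs; D_mod = 2.88607/(1+0.0525) = 2.74211 yrs.
ΔP/P ≈ -D_mod · Δy = -2.74211 × (+0.0165) = -0.045245 = -4.5245%.

-4.52%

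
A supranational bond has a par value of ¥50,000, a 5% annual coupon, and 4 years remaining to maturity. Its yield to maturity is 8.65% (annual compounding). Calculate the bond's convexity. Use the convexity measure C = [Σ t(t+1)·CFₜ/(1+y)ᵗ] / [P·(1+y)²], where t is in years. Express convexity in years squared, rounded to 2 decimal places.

With y = 0.0865:
  t   CF        PV=CF/(1+0.0865)^t    t·PV        t(t+1)·PV
  1     2,500.00     2,300.9664     2,300.9664       4,601.9328
  2     2,500.00     2,117.7786     4,235.5571      12,706.6714
  3     2,500.00     1,949.1749     5,847.5248      23,390.0991
  4    52,500.00    37,673.8827   150,695.5306     753,477.6532
  Σ                 44,041.8026   163,079.5790     794,176.3565
P = 44,041.8026.
Convexity = Σ t(t+1)·PV / [P·(1+y)²] = 794,176.3565 / (44,041.8026 × 1.180482) = 15.27539.

15.28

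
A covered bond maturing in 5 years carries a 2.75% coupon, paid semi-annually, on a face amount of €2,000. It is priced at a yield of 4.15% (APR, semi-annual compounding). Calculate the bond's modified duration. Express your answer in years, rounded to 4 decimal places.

4.5982 years

Periodic yield y = 0.02075. First find Macaulay duration:
  t   CF        PV=CF/(1+0.02075)^t    t·PV
  1        27.50        26.9410        26.9410
  2        27.50        26.3933        52.7866
  3        27.50        25.8568        77.5704
  4        27.50        25.3312       101.3247
  5        27.50        24.8162       124.0811
  6        27.50        24.3118       145.8705
  7        27.50        23.8175       166.7228
  8        27.50        23.3334       186.6670
  9        27.50        22.8591       205.7315
  10    2,027.50     1,651.0757    16,510.7567
  Σ                  1,874.7359    17,598.4522
P = 1,874.7359; Macaulay duration = 17,598.4522 / 1,874.7359 = 9.38716 half-year periods = 4.69358 years.
Modified duration = D_Mac / (1 + y) = 4.69358 / 1.02075 = 4.59817 years.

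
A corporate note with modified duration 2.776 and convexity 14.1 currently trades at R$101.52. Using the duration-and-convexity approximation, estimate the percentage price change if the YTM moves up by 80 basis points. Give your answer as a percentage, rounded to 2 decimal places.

-2.18%

Duration effect: -D_mod·Δy = -2.776 × (+0.008) = -0.022208
Convexity effect: ½·C·(Δy)² = 0.5 × 14.1 × (0.008)² = +0.0004512
ΔP/P ≈ -0.022208 + 0.0004512 = -0.0217568
= -2.17568%.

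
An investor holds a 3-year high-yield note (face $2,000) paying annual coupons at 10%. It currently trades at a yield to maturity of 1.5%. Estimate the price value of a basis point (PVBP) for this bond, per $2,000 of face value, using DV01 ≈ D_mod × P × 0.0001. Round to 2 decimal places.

$0.68

Periodic yield y = 0.015.
  t   CF        PV=CF/(1+0.015)^t    t·PV
  1       200.00       197.0443       197.0443
  2       200.00       194.1323       388.2647
  3     2,200.00     2,103.8974     6,311.6922
  Σ                  2,495.0741     6,897.0012
P = 2,495.0741; D_Mac = 2.76425 yrs; D_mod = 2.72340 yrs.
DV01 ≈ 2.72340 × 2,495.0741 × 0.0001 = 0.679508.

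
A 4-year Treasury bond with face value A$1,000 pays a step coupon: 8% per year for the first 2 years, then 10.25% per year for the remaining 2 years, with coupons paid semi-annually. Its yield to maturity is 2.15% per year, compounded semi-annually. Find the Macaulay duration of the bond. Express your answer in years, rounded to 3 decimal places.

3.546 years

Periodic yield y = 0.01075. Discount each cash flow and weight by its period:
  t   CF        PV=CF/(1+0.01075)^t    t·PV
  1        40.00        39.5746        39.5746
  2        40.00        39.1537        78.3073
  3        40.00        38.7372       116.2117
  4        40.00        38.3252       153.3010
  5        51.25        48.5820       242.9098
  6        51.25        48.0653       288.3916
  7        51.25        47.5541       332.8784
  8     1,051.25       965.0638     7,720.5101
  Σ                  1,265.0558     8,972.0846
Price P = Σ PV = 1,265.0558.
Macaulay duration = Σ(t·PV) / P = 8,972.0846 / 1,265.0558 = 7.09224 half-year periods.
In years: 7.09224 / 2 = 3.54612 years.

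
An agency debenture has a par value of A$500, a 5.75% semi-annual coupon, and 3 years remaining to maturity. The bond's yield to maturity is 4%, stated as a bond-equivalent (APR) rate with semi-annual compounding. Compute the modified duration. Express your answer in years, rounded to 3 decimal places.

2.749 years

Periodic yield y = 0.02. First find Macaulay duration:
  t   CF        PV=CF/(1+0.02)^t    t·PV
  1       14.375        14.0931        14.0931
  2       14.375        13.8168        27.6336
  3       14.375        13.5459        40.6377
  4       14.375        13.2803        53.1211
  5       14.375        13.0199        65.0994
  6      514.375       456.7503     2,740.5017
  Σ                    524.5063     2,941.0866
P = 524.5063; Macaulay duration = 2,941.0866 / 524.5063 = 5.60734 half-year periods = 2.80367 years.
Modified duration = D_Mac / (1 + y) = 2.80367 / 1.02 = 2.74870 years.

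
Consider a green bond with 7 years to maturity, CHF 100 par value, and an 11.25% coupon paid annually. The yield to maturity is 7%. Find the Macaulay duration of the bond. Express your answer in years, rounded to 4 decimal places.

Periodic yield y = 0.07. Discount each cash flow and weight by its year:
  t   CF        PV=CF/(1+0.07)^t    t·PV
  1        11.25        10.5140        10.5140
  2        11.25         9.8262        19.6524
  3        11.25         9.1834        27.5501
  4        11.25         8.5826        34.3303
  5        11.25         8.0211        40.1055
  6        11.25         7.4964        44.9781
  7       111.25        69.2809       484.9664
  Σ                    122.9045       662.0967
Price P = Σ PV = 122.9045.
Macaulay duration = Σ(t·PV) / P = 662.0967 / 122.9045 = 5.38708 years.

5.3871 years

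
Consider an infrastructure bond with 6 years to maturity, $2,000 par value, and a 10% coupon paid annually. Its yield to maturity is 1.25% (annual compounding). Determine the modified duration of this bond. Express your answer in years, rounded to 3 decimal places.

4.968 years

Periodic yield y = 0.0125. First find Macaulay duration:
  t   CF        PV=CF/(1+0.0125)^t    t·PV
  1       200.00       197.5309       197.5309
  2       200.00       195.0922       390.1844
  3       200.00       192.6837       578.0510
  4       200.00       190.3049       761.2194
  5       200.00       187.9554       939.7771
  6     2,200.00     2,041.9847    12,251.9084
  Σ                  3,005.5517    15,118.6711
P = 3,005.5517; Macaulay duration = 15,118.6711 / 3,005.5517 = 5.03025 years.
Modified duration = D_Mac / (1 + y) = 5.03025 / 1.0125 = 4.96815 years.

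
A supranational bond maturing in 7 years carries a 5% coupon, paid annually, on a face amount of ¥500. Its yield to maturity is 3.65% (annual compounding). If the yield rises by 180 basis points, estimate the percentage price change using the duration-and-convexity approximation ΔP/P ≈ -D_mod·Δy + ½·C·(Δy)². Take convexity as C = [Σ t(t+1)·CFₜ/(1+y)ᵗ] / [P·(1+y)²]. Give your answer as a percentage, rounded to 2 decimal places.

-9.92%

With y = 0.0365:
  t   CF        PV=CF/(1+0.0365)^t    t·PV        t(t+1)·PV
  1        25.00        24.1196        24.1196          48.2393
  2        25.00        23.2703        46.5405         139.6216
  3        25.00        22.4508        67.3524         269.4098
  4        25.00        21.6602        86.6409         433.2043
  5        25.00        20.8975       104.4873         626.9238
  6        25.00        20.1616       120.9694         846.7856
  7       525.00       408.4832     2,859.3821      22,875.0570
  Σ                    541.0431     3,309.4923      25,239.2413
P = 541.0431; D_Mac = 6.11687 yrs; D_mod = 5.90147 yrs; C = 43.42160.
Duration effect: -5.90147 × (+0.018) = -0.106226
Convexity effect: 0.5 × 43.42160 × (0.018)² = +0.0070343
ΔP/P ≈ -0.106226 + 0.0070343 = -0.099192 = -9.9192%.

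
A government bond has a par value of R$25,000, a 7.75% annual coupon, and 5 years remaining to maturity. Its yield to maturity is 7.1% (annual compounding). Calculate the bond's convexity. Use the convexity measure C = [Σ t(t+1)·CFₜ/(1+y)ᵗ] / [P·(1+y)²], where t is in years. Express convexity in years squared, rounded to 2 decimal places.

With y = 0.071:
  t   CF        PV=CF/(1+0.071)^t    t·PV        t(t+1)·PV
  1     1,937.50     1,809.0570     1,809.0570       3,618.1139
  2     1,937.50     1,689.1288     3,378.2576      10,134.7729
  3     1,937.50     1,577.1511     4,731.4533      18,925.8130
  4     1,937.50     1,472.5967     5,890.3869      29,451.9343
  5    26,937.50    19,116.5683    95,582.8416     573,497.0497
  Σ                 25,664.5019   111,391.9963     635,627.6838
P = 25,664.5019.
Convexity = Σ t(t+1)·PV / [P·(1+y)²] = 635,627.6838 / (25,664.5019 × 1.147041) = 21.59191.

21.59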